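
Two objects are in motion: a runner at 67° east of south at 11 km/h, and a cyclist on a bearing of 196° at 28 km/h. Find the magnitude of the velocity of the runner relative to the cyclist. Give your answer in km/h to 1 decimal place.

28.8 km/h

Taking east as x and north as y: runner velocity = (10.126, -4.298) km/h; cyclist velocity = (-7.718, -26.915) km/h.
Velocity of runner relative to cyclist = (10.126, -4.298) − (-7.718, -26.915) = (17.843, 22.617) km/h.
Magnitude = |(17.843, 22.617)| = 28.808 km/h.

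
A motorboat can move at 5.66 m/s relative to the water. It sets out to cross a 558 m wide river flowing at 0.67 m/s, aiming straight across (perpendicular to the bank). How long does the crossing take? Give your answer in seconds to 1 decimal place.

The component of the motorboat's velocity perpendicular to the bank is 5.66 m/s.
Only the cross-stream component determines the crossing time; the current contributes nothing perpendicular to the bank.
Time = 558 / 5.660 = 98.587 s.

98.6 s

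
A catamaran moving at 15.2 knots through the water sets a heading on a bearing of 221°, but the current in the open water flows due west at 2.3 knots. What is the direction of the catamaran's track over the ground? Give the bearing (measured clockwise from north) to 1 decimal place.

226.9°

Taking east as x and north as y: velocity relative to the water = (-9.972, -11.472) knots; the water relative to ground = (-2.300, 0.000) knots.
Velocity relative to ground = (-9.972, -11.472) + (-2.300, 0.000) = (-12.272, -11.472) knots.
Bearing = atan2(-12.27, -11.47) = 226.93° clockwise from north.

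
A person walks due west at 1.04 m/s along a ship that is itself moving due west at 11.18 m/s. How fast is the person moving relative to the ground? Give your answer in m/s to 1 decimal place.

12.2 m/s

Taking east as x and north as y: ship velocity = (-11.180, 0.000) m/s; person velocity relative to ship = (-1.040, 0.000) m/s.
Velocity relative to ground = (-11.180, 0.000) + (-1.040, 0.000) = (-12.220, 0.000) m/s.
Speed = |(-12.220, 0.000)| = 12.220 m/s.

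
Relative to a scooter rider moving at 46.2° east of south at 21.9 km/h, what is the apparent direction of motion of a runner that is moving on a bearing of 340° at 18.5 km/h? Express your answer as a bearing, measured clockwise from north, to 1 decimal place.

325.8°

Taking east as x and north as y: runner velocity = (-6.327, 17.384) km/h; scooter rider velocity = (15.807, -15.158) km/h.
Velocity of runner relative to scooter rider = (-6.327, 17.384) − (15.807, -15.158) = (-22.134, 32.542) km/h.
Bearing = atan2(-22.13, 32.54) = 325.78° clockwise from north.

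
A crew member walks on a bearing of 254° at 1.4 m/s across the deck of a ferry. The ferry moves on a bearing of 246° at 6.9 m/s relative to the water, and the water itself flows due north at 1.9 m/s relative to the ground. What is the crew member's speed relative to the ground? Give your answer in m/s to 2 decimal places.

In east/north components (m/s): crew member relative to ferry = (-1.346, -0.386); ferry relative to water = (-6.303, -2.806); water relative to ground = (0.000, 1.900).
Sum = (-7.649, -1.292) m/s.
Speed = |(-7.649, -1.292)| = 7.758 m/s.

7.76 m/s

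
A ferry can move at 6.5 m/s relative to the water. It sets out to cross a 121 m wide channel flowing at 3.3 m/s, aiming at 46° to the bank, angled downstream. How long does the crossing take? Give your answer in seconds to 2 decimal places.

25.88 s

The component of the ferry's velocity perpendicular to the bank is 6.5 × sin 46° = 4.676 m/s.
The flow acts along the bank and has no component across it.
Time = 121 / 4.676 = 25.878 s.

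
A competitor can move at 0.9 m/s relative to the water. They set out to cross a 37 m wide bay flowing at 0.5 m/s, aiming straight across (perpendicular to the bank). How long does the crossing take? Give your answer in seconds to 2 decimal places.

41.11 s

The component of the competitor's velocity perpendicular to the bank is 0.9 m/s.
The current is parallel to the bank, so it does not affect the crossing time.
Time = 37 / 0.900 = 41.111 s.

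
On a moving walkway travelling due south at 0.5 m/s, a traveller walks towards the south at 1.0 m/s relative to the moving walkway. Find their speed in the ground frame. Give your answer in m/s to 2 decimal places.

1.50 m/s

Taking east as x and north as y: moving walkway velocity = (0.000, -0.500) m/s; traveller velocity relative to moving walkway = (0.000, -1.000) m/s.
Velocity relative to ground = (0.000, -0.500) + (0.000, -1.000) = (0.000, -1.500) m/s.
Speed = |(0.000, -1.500)| = 1.500 m/s.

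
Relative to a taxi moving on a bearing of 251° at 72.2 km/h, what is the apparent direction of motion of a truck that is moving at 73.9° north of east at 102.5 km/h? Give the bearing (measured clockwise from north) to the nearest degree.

038°

Taking east as x and north as y: truck velocity = (28.425, 98.480) km/h; taxi velocity = (-68.266, -23.506) km/h.
Velocity of truck relative to taxi = (28.425, 98.480) − (-68.266, -23.506) = (96.691, 121.986) km/h.
Bearing = atan2(96.69, 121.99) = 38.40° clockwise from north.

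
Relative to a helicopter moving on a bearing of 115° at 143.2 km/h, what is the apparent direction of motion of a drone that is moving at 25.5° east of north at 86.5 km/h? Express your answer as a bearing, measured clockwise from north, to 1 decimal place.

326.3°

Taking east as x and north as y: drone velocity = (37.239, 78.074) km/h; helicopter velocity = (129.783, -60.519) km/h.
Velocity of drone relative to helicopter = (37.239, 78.074) − (129.783, -60.519) = (-92.544, 138.593) km/h.
Bearing = atan2(-92.54, 138.59) = 326.27° clockwise from north.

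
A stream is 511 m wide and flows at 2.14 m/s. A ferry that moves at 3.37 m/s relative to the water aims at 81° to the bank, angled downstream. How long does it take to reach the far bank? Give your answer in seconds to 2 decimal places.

The component of the ferry's velocity perpendicular to the bank is 3.37 × sin 81° = 3.329 m/s.
The flow acts along the bank and has no component across it.
Time = 511 / 3.329 = 153.522 s.

153.52 s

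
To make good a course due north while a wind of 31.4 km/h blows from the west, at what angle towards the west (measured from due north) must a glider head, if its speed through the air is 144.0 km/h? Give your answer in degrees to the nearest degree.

The wind pushes perpendicular to the desired track; the heading must have a component into the wind equal to 31.4 km/h: 144.0 sin θ = 31.4.
sin θ = 0.2181, so θ = 12.595°.

13°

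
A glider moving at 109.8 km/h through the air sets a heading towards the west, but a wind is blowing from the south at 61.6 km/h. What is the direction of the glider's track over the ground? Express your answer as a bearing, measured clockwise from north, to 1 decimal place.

299.3°

Taking east as x and north as y: velocity relative to the air = (-109.800, 0.000) km/h; the air relative to ground = (0.000, 61.600) km/h.
Velocity relative to ground = (-109.800, 0.000) + (0.000, 61.600) = (-109.800, 61.600) km/h.
Bearing = atan2(-109.80, 61.60) = 299.29° clockwise from north.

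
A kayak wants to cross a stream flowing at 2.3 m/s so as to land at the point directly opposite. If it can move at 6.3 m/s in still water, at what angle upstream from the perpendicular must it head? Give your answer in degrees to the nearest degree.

To cancel the current, the upstream component of the kayak's velocity must equal the flow: 6.3 sin θ = 2.3.
sin θ = 2.3 / 6.3 = 0.3651.
θ = arcsin(0.3651) = 21.412°.

21°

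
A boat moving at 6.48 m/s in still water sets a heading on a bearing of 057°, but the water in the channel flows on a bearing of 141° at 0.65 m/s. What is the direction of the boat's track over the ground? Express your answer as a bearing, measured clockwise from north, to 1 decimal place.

Taking east as x and north as y: velocity relative to the water = (5.435, 3.529) m/s; the water relative to ground = (0.409, -0.505) m/s.
Velocity relative to ground = (5.435, 3.529) + (0.409, -0.505) = (5.844, 3.024) m/s.
Bearing = atan2(5.84, 3.02) = 62.64° clockwise from north.

062.6°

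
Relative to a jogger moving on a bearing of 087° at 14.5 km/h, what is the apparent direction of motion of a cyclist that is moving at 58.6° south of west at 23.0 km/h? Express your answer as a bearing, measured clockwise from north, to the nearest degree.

232°

Taking east as x and north as y: cyclist velocity = (-11.983, -19.632) km/h; jogger velocity = (14.480, 0.759) km/h.
Velocity of cyclist relative to jogger = (-11.983, -19.632) − (14.480, 0.759) = (-26.463, -20.391) km/h.
Bearing = atan2(-26.46, -20.39) = 232.39° clockwise from north.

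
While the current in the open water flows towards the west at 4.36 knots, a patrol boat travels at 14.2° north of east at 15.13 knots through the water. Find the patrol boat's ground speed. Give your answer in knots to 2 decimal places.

10.96 knots

Taking east as x and north as y: velocity relative to the water = (14.668, 3.712) knots; the water relative to ground = (-4.360, 0.000) knots.
Velocity relative to ground = (14.668, 3.712) + (-4.360, 0.000) = (10.308, 3.712) knots.
Speed = |(10.308, 3.712)| = 10.956 knots.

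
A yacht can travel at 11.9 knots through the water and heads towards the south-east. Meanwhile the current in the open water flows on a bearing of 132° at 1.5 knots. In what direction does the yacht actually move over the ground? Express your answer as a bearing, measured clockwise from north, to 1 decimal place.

Taking east as x and north as y: velocity relative to the water = (8.415, -8.415) knots; the water relative to ground = (1.115, -1.004) knots.
Velocity relative to ground = (8.415, -8.415) + (1.115, -1.004) = (9.529, -9.418) knots.
Bearing = atan2(9.53, -9.42) = 134.66° clockwise from north.

134.7°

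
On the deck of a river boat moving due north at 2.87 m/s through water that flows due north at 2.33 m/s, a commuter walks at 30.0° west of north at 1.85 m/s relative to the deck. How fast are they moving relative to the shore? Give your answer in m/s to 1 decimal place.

In east/north components (m/s): commuter relative to river boat = (-0.925, 1.602); river boat relative to water = (0.000, 2.870); water relative to ground = (0.000, 2.330).
Sum = (-0.925, 6.802) m/s.
Speed = |(-0.925, 6.802)| = 6.865 m/s.

6.9 m/s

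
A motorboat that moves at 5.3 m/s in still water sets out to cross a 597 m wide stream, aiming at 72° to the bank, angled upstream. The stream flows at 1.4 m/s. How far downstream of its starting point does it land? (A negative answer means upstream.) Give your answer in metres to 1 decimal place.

Perpendicular speed = 5.041 m/s; crossing time = 597 / 5.041 = 118.438 s.
Net downstream speed = -0.238 m/s.
Drift = -0.238 × 118.438 = -28.163 m (upstream).

-28.2 m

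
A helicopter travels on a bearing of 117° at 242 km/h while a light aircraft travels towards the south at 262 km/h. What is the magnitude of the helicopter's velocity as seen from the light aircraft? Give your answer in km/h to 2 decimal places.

263.89 km/h

Taking east as x and north as y: helicopter velocity = (215.624, -109.866) km/h; light aircraft velocity = (0.000, -262.000) km/h.
Velocity of helicopter relative to light aircraft = (215.624, -109.866) − (0.000, -262.000) = (215.624, 152.134) km/h.
Magnitude = |(215.624, 152.134)| = 263.891 km/h.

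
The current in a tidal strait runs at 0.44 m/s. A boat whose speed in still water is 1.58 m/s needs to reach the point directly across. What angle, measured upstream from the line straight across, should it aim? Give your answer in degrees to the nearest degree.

To cancel the current, the upstream component of the boat's velocity must equal the flow: 1.58 sin θ = 0.44.
sin θ = 0.44 / 1.58 = 0.2785.
θ = arcsin(0.2785) = 16.170°.

16°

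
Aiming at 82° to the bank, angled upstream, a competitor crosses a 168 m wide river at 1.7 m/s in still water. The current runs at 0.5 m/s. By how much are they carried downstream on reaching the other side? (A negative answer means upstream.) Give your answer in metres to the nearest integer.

Perpendicular speed = 1.683 m/s; crossing time = 168 / 1.683 = 99.795 s.
Net downstream speed = 0.263 m/s.
Drift = 0.263 × 99.795 = 26.287 m (downstream).

26 m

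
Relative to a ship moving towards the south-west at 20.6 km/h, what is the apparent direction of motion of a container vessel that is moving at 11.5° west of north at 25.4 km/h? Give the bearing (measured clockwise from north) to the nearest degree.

Taking east as x and north as y: container vessel velocity = (-5.064, 24.890) km/h; ship velocity = (-14.566, -14.566) km/h.
Velocity of container vessel relative to ship = (-5.064, 24.890) − (-14.566, -14.566) = (9.502, 39.456) km/h.
Bearing = atan2(9.50, 39.46) = 13.54° clockwise from north.

014°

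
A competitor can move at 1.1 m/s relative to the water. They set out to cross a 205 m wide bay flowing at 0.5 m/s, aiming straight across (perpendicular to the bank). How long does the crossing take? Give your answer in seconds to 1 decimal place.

186.4 s

The component of the competitor's velocity perpendicular to the bank is 1.1 m/s.
The flow acts along the bank and has no component across it.
Time = 205 / 1.100 = 186.364 s.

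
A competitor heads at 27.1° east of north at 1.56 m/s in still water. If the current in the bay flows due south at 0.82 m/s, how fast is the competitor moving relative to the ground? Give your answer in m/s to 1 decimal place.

0.9 m/s

Taking east as x and north as y: velocity relative to the water = (0.711, 1.389) m/s; the water relative to ground = (0.000, -0.820) m/s.
Velocity relative to ground = (0.711, 1.389) + (0.000, -0.820) = (0.711, 0.569) m/s.
Speed = |(0.711, 0.569)| = 0.910 m/s.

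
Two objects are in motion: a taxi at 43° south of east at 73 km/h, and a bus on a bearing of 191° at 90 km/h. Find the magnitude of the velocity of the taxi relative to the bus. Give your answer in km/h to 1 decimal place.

Taking east as x and north as y: taxi velocity = (53.389, -49.786) km/h; bus velocity = (-17.173, -88.346) km/h.
Velocity of taxi relative to bus = (53.389, -49.786) − (-17.173, -88.346) = (70.562, 38.561) km/h.
Magnitude = |(70.562, 38.561)| = 80.411 km/h.

80.4 km/h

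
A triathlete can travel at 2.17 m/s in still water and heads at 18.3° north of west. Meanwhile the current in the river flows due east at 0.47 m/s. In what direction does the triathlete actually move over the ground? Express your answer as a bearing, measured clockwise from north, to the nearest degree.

Taking east as x and north as y: velocity relative to the water = (-2.060, 0.681) m/s; the water relative to ground = (0.470, 0.000) m/s.
Velocity relative to ground = (-2.060, 0.681) + (0.470, 0.000) = (-1.590, 0.681) m/s.
Bearing = atan2(-1.59, 0.68) = 293.19° clockwise from north.

293°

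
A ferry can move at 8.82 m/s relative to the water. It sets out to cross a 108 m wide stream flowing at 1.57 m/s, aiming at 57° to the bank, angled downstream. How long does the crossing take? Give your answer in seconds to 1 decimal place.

14.6 s

The component of the ferry's velocity perpendicular to the bank is 8.82 × sin 57° = 7.397 m/s.
Only the cross-stream component determines the crossing time; the current contributes nothing perpendicular to the bank.
Time = 108 / 7.397 = 14.600 s.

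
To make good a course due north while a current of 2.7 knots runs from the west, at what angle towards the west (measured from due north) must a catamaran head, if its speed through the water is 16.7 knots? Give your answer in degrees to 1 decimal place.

The current pushes perpendicular to the desired track; the heading must have a component into the current equal to 2.7 knots: 16.7 sin θ = 2.7.
sin θ = 0.1617, so θ = 9.304°.

9.3°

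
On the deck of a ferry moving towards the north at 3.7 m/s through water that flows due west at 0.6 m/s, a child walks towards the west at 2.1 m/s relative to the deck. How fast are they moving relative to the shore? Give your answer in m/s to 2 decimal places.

4.58 m/s

In east/north components (m/s): child relative to ferry = (-2.100, 0.000); ferry relative to water = (0.000, 3.700); water relative to ground = (-0.600, 0.000).
Sum = (-2.700, 3.700) m/s.
Speed = |(-2.700, 3.700)| = 4.580 m/s.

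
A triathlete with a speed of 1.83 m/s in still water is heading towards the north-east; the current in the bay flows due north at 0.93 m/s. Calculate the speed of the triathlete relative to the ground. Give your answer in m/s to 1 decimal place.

2.6 m/s

Taking east as x and north as y: velocity relative to the water = (1.294, 1.294) m/s; the water relative to ground = (0.000, 0.930) m/s.
Velocity relative to ground = (1.294, 1.294) + (0.000, 0.930) = (1.294, 2.224) m/s.
Speed = |(1.294, 2.224)| = 2.573 m/s.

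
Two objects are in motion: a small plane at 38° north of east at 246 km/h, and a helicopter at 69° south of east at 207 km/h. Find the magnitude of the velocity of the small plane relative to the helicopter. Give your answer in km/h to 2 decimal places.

Taking east as x and north as y: small plane velocity = (193.851, 151.453) km/h; helicopter velocity = (74.182, -193.251) km/h.
Velocity of small plane relative to helicopter = (193.851, 151.453) − (74.182, -193.251) = (119.668, 344.704) km/h.
Magnitude = |(119.668, 344.704)| = 364.885 km/h.

364.89 km/h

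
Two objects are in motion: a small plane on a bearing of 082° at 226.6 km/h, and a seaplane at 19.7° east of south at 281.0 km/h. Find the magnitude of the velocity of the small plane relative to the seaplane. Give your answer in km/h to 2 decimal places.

323.24 km/h

Taking east as x and north as y: small plane velocity = (224.395, 31.537) km/h; seaplane velocity = (94.724, -264.553) km/h.
Velocity of small plane relative to seaplane = (224.395, 31.537) − (94.724, -264.553) = (129.671, 296.090) km/h.
Magnitude = |(129.671, 296.090)| = 323.239 km/h.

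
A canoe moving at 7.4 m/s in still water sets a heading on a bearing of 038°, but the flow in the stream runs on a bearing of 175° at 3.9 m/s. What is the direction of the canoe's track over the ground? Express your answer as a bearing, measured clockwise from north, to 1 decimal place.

Taking east as x and north as y: velocity relative to the water = (4.556, 5.831) m/s; the water relative to ground = (0.340, -3.885) m/s.
Velocity relative to ground = (4.556, 5.831) + (0.340, -3.885) = (4.896, 1.946) m/s.
Bearing = atan2(4.90, 1.95) = 68.32° clockwise from north.

068.3°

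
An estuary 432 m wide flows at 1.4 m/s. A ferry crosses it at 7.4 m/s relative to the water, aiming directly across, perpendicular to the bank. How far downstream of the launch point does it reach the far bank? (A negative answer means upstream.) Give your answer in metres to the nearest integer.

Perpendicular speed = 7.400 m/s; crossing time = 432 / 7.400 = 58.378 s.
Net downstream speed = 1.400 m/s.
Drift = 1.400 × 58.378 = 81.730 m (downstream).

82 m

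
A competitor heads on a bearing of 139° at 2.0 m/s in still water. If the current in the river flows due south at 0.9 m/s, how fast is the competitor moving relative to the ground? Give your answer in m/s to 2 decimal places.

Taking east as x and north as y: velocity relative to the water = (1.312, -1.509) m/s; the water relative to ground = (0.000, -0.900) m/s.
Velocity relative to ground = (1.312, -1.509) + (0.000, -0.900) = (1.312, -2.409) m/s.
Speed = |(1.312, -2.409)| = 2.744 m/s.

2.74 m/s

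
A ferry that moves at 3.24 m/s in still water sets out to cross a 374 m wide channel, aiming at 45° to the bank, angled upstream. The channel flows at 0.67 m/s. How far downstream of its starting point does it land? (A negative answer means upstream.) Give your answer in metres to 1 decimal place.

Perpendicular speed = 2.291 m/s; crossing time = 374 / 2.291 = 163.246 s.
Net downstream speed = -1.621 m/s.
Drift = -1.621 × 163.246 = -264.625 m (upstream).

-264.6 m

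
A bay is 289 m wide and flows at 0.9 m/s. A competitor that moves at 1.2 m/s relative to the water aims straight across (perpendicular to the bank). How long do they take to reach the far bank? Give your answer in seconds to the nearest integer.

The component of the competitor's velocity perpendicular to the bank is 1.2 m/s.
The current is parallel to the bank, so it does not affect the crossing time.
Time = 289 / 1.200 = 240.833 s.

241 s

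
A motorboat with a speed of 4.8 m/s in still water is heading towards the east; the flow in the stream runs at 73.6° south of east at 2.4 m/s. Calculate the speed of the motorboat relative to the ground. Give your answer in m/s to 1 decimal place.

Taking east as x and north as y: velocity relative to the water = (4.800, 0.000) m/s; the water relative to ground = (0.678, -2.302) m/s.
Velocity relative to ground = (4.800, 0.000) + (0.678, -2.302) = (5.478, -2.302) m/s.
Speed = |(5.478, -2.302)| = 5.942 m/s.

5.9 m/s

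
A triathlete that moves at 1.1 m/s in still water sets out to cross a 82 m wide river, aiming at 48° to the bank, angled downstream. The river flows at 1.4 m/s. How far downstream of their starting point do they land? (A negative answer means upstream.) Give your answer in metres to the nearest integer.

214 m

Perpendicular speed = 0.817 m/s; crossing time = 82 / 0.817 = 100.311 s.
Net downstream speed = 2.136 m/s.
Drift = 2.136 × 100.311 = 214.268 m (downstream).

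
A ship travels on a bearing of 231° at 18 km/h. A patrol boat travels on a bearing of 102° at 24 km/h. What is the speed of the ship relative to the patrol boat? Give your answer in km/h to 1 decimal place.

Taking east as x and north as y: ship velocity = (-13.989, -11.328) km/h; patrol boat velocity = (23.476, -4.990) km/h.
Velocity of ship relative to patrol boat = (-13.989, -11.328) − (23.476, -4.990) = (-37.464, -6.338) km/h.
Magnitude = |(-37.464, -6.338)| = 37.996 km/h.

38.0 km/h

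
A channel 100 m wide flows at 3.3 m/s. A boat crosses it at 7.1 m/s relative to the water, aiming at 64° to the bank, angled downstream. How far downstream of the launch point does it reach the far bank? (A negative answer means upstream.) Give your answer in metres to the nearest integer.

Perpendicular speed = 6.381 m/s; crossing time = 100 / 6.381 = 15.670 s.
Net downstream speed = 6.412 m/s.
Drift = 6.412 × 15.670 = 100.486 m (downstream).

100 m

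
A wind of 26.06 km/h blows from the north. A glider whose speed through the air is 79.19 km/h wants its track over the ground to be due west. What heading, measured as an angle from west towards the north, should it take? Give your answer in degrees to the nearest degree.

The wind pushes perpendicular to the desired track; the heading must have a component into the wind equal to 26.06 km/h: 79.19 sin θ = 26.06.
sin θ = 0.3291, so θ = 19.213°.

19°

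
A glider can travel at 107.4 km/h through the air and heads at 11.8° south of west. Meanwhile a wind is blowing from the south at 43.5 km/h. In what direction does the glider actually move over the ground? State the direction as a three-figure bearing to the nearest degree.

Taking east as x and north as y: velocity relative to the air = (-105.130, -21.963) km/h; the air relative to ground = (0.000, 43.500) km/h.
Velocity relative to ground = (-105.130, -21.963) + (0.000, 43.500) = (-105.130, 21.537) km/h.
Bearing = atan2(-105.13, 21.54) = 281.58° clockwise from north.

282°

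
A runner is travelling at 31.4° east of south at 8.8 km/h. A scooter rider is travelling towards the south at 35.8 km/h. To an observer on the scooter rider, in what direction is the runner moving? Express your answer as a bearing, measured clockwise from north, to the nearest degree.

Taking east as x and north as y: runner velocity = (4.585, -7.511) km/h; scooter rider velocity = (0.000, -35.800) km/h.
Velocity of runner relative to scooter rider = (4.585, -7.511) − (0.000, -35.800) = (4.585, 28.289) km/h.
Bearing = atan2(4.58, 28.29) = 9.21° clockwise from north.

009°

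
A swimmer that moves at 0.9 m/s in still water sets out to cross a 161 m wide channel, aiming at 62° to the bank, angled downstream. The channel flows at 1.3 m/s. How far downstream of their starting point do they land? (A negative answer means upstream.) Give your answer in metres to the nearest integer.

349 m

Perpendicular speed = 0.795 m/s; crossing time = 161 / 0.795 = 202.604 s.
Net downstream speed = 1.723 m/s.
Drift = 1.723 × 202.604 = 348.991 m (downstream).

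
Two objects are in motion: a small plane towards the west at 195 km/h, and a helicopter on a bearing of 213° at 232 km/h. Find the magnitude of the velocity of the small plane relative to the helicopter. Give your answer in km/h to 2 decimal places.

206.33 km/h

Taking east as x and north as y: small plane velocity = (-195.000, 0.000) km/h; helicopter velocity = (-126.356, -194.572) km/h.
Velocity of small plane relative to helicopter = (-195.000, 0.000) − (-126.356, -194.572) = (-68.644, 194.572) km/h.
Magnitude = |(-68.644, 194.572)| = 206.325 km/h.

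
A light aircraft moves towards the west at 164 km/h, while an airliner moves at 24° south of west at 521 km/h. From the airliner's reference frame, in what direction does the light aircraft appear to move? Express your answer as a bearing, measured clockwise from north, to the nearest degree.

Taking east as x and north as y: light aircraft velocity = (-164.000, 0.000) km/h; airliner velocity = (-475.957, -211.910) km/h.
Velocity of light aircraft relative to airliner = (-164.000, 0.000) − (-475.957, -211.910) = (311.957, 211.910) km/h.
Bearing = atan2(311.96, 211.91) = 55.81° clockwise from north.

056°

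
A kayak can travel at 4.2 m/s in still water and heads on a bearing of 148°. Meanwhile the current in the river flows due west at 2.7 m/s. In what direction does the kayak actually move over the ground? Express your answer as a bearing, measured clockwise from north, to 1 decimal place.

Taking east as x and north as y: velocity relative to the water = (2.226, -3.562) m/s; the water relative to ground = (-2.700, 0.000) m/s.
Velocity relative to ground = (2.226, -3.562) + (-2.700, 0.000) = (-0.474, -3.562) m/s.
Bearing = atan2(-0.47, -3.56) = 187.59° clockwise from north.

187.6°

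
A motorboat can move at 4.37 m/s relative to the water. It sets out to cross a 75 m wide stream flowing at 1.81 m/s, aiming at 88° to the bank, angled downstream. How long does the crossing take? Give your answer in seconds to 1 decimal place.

17.2 s

The component of the motorboat's velocity perpendicular to the bank is 4.37 × sin 88° = 4.367 m/s.
Only the cross-stream component determines the crossing time; the current contributes nothing perpendicular to the bank.
Time = 75 / 4.367 = 17.173 s.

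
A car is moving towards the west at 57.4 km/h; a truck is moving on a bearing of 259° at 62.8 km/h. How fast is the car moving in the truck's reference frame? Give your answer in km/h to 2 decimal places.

Taking east as x and north as y: car velocity = (-57.400, 0.000) km/h; truck velocity = (-61.646, -11.983) km/h.
Velocity of car relative to truck = (-57.400, 0.000) − (-61.646, -11.983) = (4.246, 11.983) km/h.
Magnitude = |(4.246, 11.983)| = 12.713 km/h.

12.71 km/h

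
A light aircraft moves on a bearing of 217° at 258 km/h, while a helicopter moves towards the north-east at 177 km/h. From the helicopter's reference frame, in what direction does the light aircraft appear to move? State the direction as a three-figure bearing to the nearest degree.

Taking east as x and north as y: light aircraft velocity = (-155.268, -206.048) km/h; helicopter velocity = (125.158, 125.158) km/h.
Velocity of light aircraft relative to helicopter = (-155.268, -206.048) − (125.158, 125.158) = (-280.426, -331.206) km/h.
Bearing = atan2(-280.43, -331.21) = 220.25° clockwise from north.

220°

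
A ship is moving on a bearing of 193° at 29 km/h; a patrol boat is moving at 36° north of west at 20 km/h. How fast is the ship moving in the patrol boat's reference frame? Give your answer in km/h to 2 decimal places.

Taking east as x and north as y: ship velocity = (-6.524, -28.257) km/h; patrol boat velocity = (-16.180, 11.756) km/h.
Velocity of ship relative to patrol boat = (-6.524, -28.257) − (-16.180, 11.756) = (9.657, -40.012) km/h.
Magnitude = |(9.657, -40.012)| = 41.161 km/h.

41.16 km/h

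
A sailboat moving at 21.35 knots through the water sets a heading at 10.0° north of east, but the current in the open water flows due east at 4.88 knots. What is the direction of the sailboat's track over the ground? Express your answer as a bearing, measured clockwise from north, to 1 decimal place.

081.9°

Taking east as x and north as y: velocity relative to the water = (21.026, 3.707) knots; the water relative to ground = (4.880, 0.000) knots.
Velocity relative to ground = (21.026, 3.707) + (4.880, 0.000) = (25.906, 3.707) knots.
Bearing = atan2(25.91, 3.71) = 81.86° clockwise from north.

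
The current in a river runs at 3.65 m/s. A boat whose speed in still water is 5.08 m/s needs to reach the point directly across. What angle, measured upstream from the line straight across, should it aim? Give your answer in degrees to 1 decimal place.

45.9°

To cancel the current, the upstream component of the boat's velocity must equal the flow: 5.08 sin θ = 3.65.
sin θ = 3.65 / 5.08 = 0.7185.
θ = arcsin(0.7185) = 45.931°.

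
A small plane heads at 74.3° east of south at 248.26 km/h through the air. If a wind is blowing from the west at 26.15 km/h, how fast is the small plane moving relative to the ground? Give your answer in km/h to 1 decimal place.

273.5 km/h

Taking east as x and north as y: velocity relative to the air = (238.998, -67.179) km/h; the air relative to ground = (26.150, 0.000) km/h.
Velocity relative to ground = (238.998, -67.179) + (26.150, 0.000) = (265.148, -67.179) km/h.
Speed = |(265.148, -67.179)| = 273.526 km/h.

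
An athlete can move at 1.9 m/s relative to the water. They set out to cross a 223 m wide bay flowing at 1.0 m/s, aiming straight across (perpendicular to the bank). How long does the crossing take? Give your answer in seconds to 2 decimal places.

The component of the athlete's velocity perpendicular to the bank is 1.9 m/s.
The flow acts along the bank and has no component across it.
Time = 223 / 1.900 = 117.368 s.

117.37 s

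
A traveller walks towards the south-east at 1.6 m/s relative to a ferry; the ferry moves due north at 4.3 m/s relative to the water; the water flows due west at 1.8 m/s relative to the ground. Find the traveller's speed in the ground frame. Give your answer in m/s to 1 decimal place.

In east/north components (m/s): traveller relative to ferry = (1.131, -1.131); ferry relative to water = (0.000, 4.300); water relative to ground = (-1.800, 0.000).
Sum = (-0.669, 3.169) m/s.
Speed = |(-0.669, 3.169)| = 3.238 m/s.

3.2 m/s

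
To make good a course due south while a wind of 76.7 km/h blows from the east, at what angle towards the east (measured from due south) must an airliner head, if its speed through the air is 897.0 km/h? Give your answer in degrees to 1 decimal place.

The wind pushes perpendicular to the desired track; the heading must have a component into the wind equal to 76.7 km/h: 897.0 sin θ = 76.7.
sin θ = 0.0855, so θ = 4.905°.

4.9°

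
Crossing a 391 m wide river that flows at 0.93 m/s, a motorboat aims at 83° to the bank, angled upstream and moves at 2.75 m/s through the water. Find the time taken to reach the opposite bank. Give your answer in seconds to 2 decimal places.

143.25 s

The component of the motorboat's velocity perpendicular to the bank is 2.75 × sin 83° = 2.730 m/s.
Only the cross-stream component determines the crossing time; the current contributes nothing perpendicular to the bank.
Time = 391 / 2.730 = 143.250 s.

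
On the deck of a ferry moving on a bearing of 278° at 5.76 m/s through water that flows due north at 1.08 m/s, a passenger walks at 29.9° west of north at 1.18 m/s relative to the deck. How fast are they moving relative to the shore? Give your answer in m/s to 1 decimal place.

In east/north components (m/s): passenger relative to ferry = (-0.588, 1.023); ferry relative to water = (-5.704, 0.802); water relative to ground = (0.000, 1.080).
Sum = (-6.292, 2.905) m/s.
Speed = |(-6.292, 2.905)| = 6.930 m/s.

6.9 m/s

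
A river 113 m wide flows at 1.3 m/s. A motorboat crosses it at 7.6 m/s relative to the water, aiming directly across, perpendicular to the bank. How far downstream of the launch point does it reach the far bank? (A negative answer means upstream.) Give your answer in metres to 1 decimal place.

Perpendicular speed = 7.600 m/s; crossing time = 113 / 7.600 = 14.868 s.
Net downstream speed = 1.300 m/s.
Drift = 1.300 × 14.868 = 19.329 m (downstream).

19.3 m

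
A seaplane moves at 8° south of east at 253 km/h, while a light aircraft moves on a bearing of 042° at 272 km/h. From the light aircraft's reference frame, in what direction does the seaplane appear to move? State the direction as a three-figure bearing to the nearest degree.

Taking east as x and north as y: seaplane velocity = (250.538, -35.211) km/h; light aircraft velocity = (182.004, 202.135) km/h.
Velocity of seaplane relative to light aircraft = (250.538, -35.211) − (182.004, 202.135) = (68.534, -237.346) km/h.
Bearing = atan2(68.53, -237.35) = 163.89° clockwise from north.

164°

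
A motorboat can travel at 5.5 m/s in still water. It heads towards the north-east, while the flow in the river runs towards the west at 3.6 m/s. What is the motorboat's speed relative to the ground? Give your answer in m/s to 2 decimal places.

Taking east as x and north as y: velocity relative to the water = (3.889, 3.889) m/s; the water relative to ground = (-3.600, 0.000) m/s.
Velocity relative to ground = (3.889, 3.889) + (-3.600, 0.000) = (0.289, 3.889) m/s.
Speed = |(0.289, 3.889)| = 3.900 m/s.

3.90 m/s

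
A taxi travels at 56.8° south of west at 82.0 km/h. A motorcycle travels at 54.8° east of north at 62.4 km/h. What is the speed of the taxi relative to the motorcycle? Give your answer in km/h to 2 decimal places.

Taking east as x and north as y: taxi velocity = (-44.900, -68.615) km/h; motorcycle velocity = (50.990, 35.969) km/h.
Velocity of taxi relative to motorcycle = (-44.900, -68.615) − (50.990, 35.969) = (-95.890, -104.584) km/h.
Magnitude = |(-95.890, -104.584)| = 141.890 km/h.

141.89 km/h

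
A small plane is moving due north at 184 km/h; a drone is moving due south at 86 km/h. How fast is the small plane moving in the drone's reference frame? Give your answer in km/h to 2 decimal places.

270.00 km/h

Taking east as x and north as y: small plane velocity = (0.000, 184.000) km/h; drone velocity = (0.000, -86.000) km/h.
Velocity of small plane relative to drone = (0.000, 184.000) − (0.000, -86.000) = (0.000, 270.000) km/h.
Magnitude = |(0.000, 270.000)| = 270.000 km/h.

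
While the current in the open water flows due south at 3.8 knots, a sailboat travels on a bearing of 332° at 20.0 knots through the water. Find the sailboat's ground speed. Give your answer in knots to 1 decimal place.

16.7 knots

Taking east as x and north as y: velocity relative to the water = (-9.389, 17.659) knots; the water relative to ground = (0.000, -3.800) knots.
Velocity relative to ground = (-9.389, 17.659) + (0.000, -3.800) = (-9.389, 13.859) knots.
Speed = |(-9.389, 13.859)| = 16.740 knots.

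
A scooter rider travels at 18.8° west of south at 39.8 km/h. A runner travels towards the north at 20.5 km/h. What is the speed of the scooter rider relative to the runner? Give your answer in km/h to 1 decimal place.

59.6 km/h

Taking east as x and north as y: scooter rider velocity = (-12.826, -37.677) km/h; runner velocity = (0.000, 20.500) km/h.
Velocity of scooter rider relative to runner = (-12.826, -37.677) − (0.000, 20.500) = (-12.826, -58.177) km/h.
Magnitude = |(-12.826, -58.177)| = 59.574 km/h.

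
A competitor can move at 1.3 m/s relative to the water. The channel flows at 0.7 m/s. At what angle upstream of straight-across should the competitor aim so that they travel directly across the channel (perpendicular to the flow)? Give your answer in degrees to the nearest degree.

To cancel the current, the upstream component of the competitor's velocity must equal the flow: 1.3 sin θ = 0.7.
sin θ = 0.7 / 1.3 = 0.5385.
θ = arcsin(0.5385) = 32.579°.

33°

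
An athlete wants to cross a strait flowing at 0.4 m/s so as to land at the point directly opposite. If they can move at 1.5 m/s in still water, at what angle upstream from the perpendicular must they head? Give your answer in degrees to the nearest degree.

15°

To cancel the current, the upstream component of the athlete's velocity must equal the flow: 1.5 sin θ = 0.4.
sin θ = 0.4 / 1.5 = 0.2667.
θ = arcsin(0.2667) = 15.466°.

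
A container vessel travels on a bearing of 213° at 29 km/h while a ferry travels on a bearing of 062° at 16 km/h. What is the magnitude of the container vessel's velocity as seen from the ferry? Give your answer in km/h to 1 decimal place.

Taking east as x and north as y: container vessel velocity = (-15.795, -24.321) km/h; ferry velocity = (14.127, 7.512) km/h.
Velocity of container vessel relative to ferry = (-15.795, -24.321) − (14.127, 7.512) = (-29.922, -31.833) km/h.
Magnitude = |(-29.922, -31.833)| = 43.688 km/h.

43.7 km/h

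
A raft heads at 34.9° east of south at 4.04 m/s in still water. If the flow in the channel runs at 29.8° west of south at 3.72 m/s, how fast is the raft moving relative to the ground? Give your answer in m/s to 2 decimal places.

Taking east as x and north as y: velocity relative to the water = (2.311, -3.313) m/s; the water relative to ground = (-1.849, -3.228) m/s.
Velocity relative to ground = (2.311, -3.313) + (-1.849, -3.228) = (0.463, -6.542) m/s.
Speed = |(0.463, -6.542)| = 6.558 m/s.

6.56 m/s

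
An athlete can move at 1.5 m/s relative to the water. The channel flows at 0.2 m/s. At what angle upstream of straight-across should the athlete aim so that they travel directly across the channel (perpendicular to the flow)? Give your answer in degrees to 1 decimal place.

To cancel the current, the upstream component of the athlete's velocity must equal the flow: 1.5 sin θ = 0.2.
sin θ = 0.2 / 1.5 = 0.1333.
θ = arcsin(0.1333) = 7.662°.

7.7°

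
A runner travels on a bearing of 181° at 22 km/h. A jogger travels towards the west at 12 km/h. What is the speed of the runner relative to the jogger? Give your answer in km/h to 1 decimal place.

Taking east as x and north as y: runner velocity = (-0.384, -21.997) km/h; jogger velocity = (-12.000, 0.000) km/h.
Velocity of runner relative to jogger = (-0.384, -21.997) − (-12.000, 0.000) = (11.616, -21.997) km/h.
Magnitude = |(11.616, -21.997)| = 24.875 km/h.

24.9 km/h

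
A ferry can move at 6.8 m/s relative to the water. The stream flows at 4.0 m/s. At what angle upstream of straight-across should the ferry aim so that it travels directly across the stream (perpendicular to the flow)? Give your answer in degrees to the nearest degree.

To cancel the current, the upstream component of the ferry's velocity must equal the flow: 6.8 sin θ = 4.0.
sin θ = 4.0 / 6.8 = 0.5882.
θ = arcsin(0.5882) = 36.032°.

36°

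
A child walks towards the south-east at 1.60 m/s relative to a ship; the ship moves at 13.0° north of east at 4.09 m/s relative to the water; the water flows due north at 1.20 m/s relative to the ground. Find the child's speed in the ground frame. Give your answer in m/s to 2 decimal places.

5.21 m/s

In east/north components (m/s): child relative to ship = (1.131, -1.131); ship relative to water = (3.985, 0.920); water relative to ground = (0.000, 1.200).
Sum = (5.117, 0.989) m/s.
Speed = |(5.117, 0.989)| = 5.211 m/s.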